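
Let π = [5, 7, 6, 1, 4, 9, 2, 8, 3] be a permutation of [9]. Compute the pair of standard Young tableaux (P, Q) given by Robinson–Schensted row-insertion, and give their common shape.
P = [1, 2, 3] / [4, 6, 8] / [5, 9] / [7];  Q = [1, 2, 6] / [3, 5, 8] / [4, 9] / [7];  common shape = (3, 3, 2, 1)

Row-insert the values π_1, π_2, … into P one at a time, bumping the leftmost entry strictly greater than the inserted value down to the next row. The recording tableau Q records, in position (i, j), the step at which that cell was added to P.
  Insert 5 (step 1): P = [5];  Q = [1]
  Insert 7 (step 2): P = [5, 7];  Q = [1, 2]
  Insert 6 (step 3): P = [5, 6] / [7];  Q = [1, 2] / [3]
  Insert 1 (step 4): P = [1, 6] / [5] / [7];  Q = [1, 2] / [3] / [4]
  Insert 4 (step 5): P = [1, 4] / [5, 6] / [7];  Q = [1, 2] / [3, 5] / [4]
  Insert 9 (step 6): P = [1, 4, 9] / [5, 6] / [7];  Q = [1, 2, 6] / [3, 5] / [4]
  Insert 2 (step 7): P = [1, 2, 9] / [4, 6] / [5] / [7];  Q = [1, 2, 6] / [3, 5] / [4] / [7]
  Insert 8 (step 8): P = [1, 2, 8] / [4, 6, 9] / [5] / [7];  Q = [1, 2, 6] / [3, 5, 8] / [4] / [7]
  Insert 3 (step 9): P = [1, 2, 3] / [4, 6, 8] / [5, 9] / [7];  Q = [1, 2, 6] / [3, 5, 8] / [4, 9] / [7]
Final shape: (3, 3, 2, 1).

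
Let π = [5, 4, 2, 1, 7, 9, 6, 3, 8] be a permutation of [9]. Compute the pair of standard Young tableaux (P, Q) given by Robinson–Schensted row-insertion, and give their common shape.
P = [1, 3, 8] / [2, 6, 9] / [4, 7] / [5];  Q = [1, 5, 6] / [2, 7, 9] / [3, 8] / [4];  common shape = (3, 3, 2, 1)

Row-insert the values π_1, π_2, … into P one at a time, bumping the leftmost entry strictly greater than the inserted value down to the next row. The recording tableau Q records, in position (i, j), the step at which that cell was added to P.
  Insert 5 (step 1): P = [5];  Q = [1]
  Insert 4 (step 2): P = [4] / [5];  Q = [1] / [2]
  Insert 2 (step 3): P = [2] / [4] / [5];  Q = [1] / [2] / [3]
  Insert 1 (step 4): P = [1] / [2] / [4] / [5];  Q = [1] / [2] / [3] / [4]
  Insert 7 (step 5): P = [1, 7] / [2] / [4] / [5];  Q = [1, 5] / [2] / [3] / [4]
  Insert 9 (step 6): P = [1, 7, 9] / [2] / [4] / [5];  Q = [1, 5, 6] / [2] / [3] / [4]
  Insert 6 (step 7): P = [1, 6, 9] / [2, 7] / [4] / [5];  Q = [1, 5, 6] / [2, 7] / [3] / [4]
  Insert 3 (step 8): P = [1, 3, 9] / [2, 6] / [4, 7] / [5];  Q = [1, 5, 6] / [2, 7] / [3, 8] / [4]
  Insert 8 (step 9): P = [1, 3, 8] / [2, 6, 9] / [4, 7] / [5];  Q = [1, 5, 6] / [2, 7, 9] / [3, 8] / [4]
Final shape: (3, 3, 2, 1).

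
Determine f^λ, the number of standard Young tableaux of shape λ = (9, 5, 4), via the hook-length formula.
# SYT of shape (9, 5, 4) = 649740

Hook-length formula: f^λ = n! / Π hook(c), product over all cells c of the Young diagram. For λ = (9, 5, 4), n = 18 boxes. Hook lengths by row (left-to-right, top-to-bottom): [11, 10, 9, 8, 6, 4, 3, 2, 1]; [6, 5, 4, 3, 1]; [4, 3, 2, 1]. Product of hooks = 9853747200. So f^λ = 18! / 9853747200 = 6402373705728000 / 9853747200 = 649740.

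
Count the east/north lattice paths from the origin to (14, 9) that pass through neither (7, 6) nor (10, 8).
Number of paths = 478280

Inclusion–exclusion. Total paths: C(23, 14) = 817190. Through P₁: C(13, 7)·C(10, 7) = 205920. Through P₂: C(18, 10)·C(5, 4) = 218790. Since P₁ is strictly southwest of P₂, a monotone path through both must visit P₁ then P₂; paths through both = C(13, 7)·C(5, 3)·C(5, 4) = 85800. Avoid both = 817190 − 205920 − 218790 + 85800 = 478280.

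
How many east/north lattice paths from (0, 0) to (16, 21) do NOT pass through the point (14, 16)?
Number of paths = 9821898495

Total paths from (0, 0) to (16, 21): C(37, 16) = 12875774670. Paths through (14, 16): (paths (0, 0) → (14, 16)) × (paths (14, 16) → (16, 21)) = C(30, 14) · C(7, 2) = 145422675 · 21 = 3053876175. Avoidance count = 12875774670 − 3053876175 = 9821898495.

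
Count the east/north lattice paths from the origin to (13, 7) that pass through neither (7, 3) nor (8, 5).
Number of paths = 32853

Inclusion–exclusion. Total paths: C(20, 13) = 77520. Through P₁: C(10, 7)·C(10, 6) = 25200. Through P₂: C(13, 8)·C(7, 5) = 27027. Since P₁ is strictly southwest of P₂, a monotone path through both must visit P₁ then P₂; paths through both = C(10, 7)·C(3, 1)·C(7, 5) = 7560. Avoid both = 77520 − 25200 − 27027 + 7560 = 32853.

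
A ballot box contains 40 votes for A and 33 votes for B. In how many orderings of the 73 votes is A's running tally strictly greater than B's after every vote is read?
Strict-lead orderings = 60501085356812294082

Total orderings of the 73 votes with 40 for A: C(73, 40) = 630939890149613923998. By the Bertrand ballot formula (Cycle Lemma / reflection principle), the number of orderings in which A is strictly ahead of B throughout is (p − q)/(p + q) · C(p + q, p) = (40 − 33)/(40 + 33) · 630939890149613923998 = 60501085356812294082.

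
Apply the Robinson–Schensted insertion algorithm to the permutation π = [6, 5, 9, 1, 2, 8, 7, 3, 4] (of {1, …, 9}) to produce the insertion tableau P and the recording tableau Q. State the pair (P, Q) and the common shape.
P = [1, 2, 3, 4] / [5, 7] / [6, 8] / [9];  Q = [1, 3, 6, 9] / [2, 5] / [4, 7] / [8];  common shape = (4, 2, 2, 1)

Row-insert the values π_1, π_2, … into P one at a time, bumping the leftmost entry strictly greater than the inserted value down to the next row. The recording tableau Q records, in position (i, j), the step at which that cell was added to P.
  Insert 6 (step 1): P = [6];  Q = [1]
  Insert 5 (step 2): P = [5] / [6];  Q = [1] / [2]
  Insert 9 (step 3): P = [5, 9] / [6];  Q = [1, 3] / [2]
  Insert 1 (step 4): P = [1, 9] / [5] / [6];  Q = [1, 3] / [2] / [4]
  Insert 2 (step 5): P = [1, 2] / [5, 9] / [6];  Q = [1, 3] / [2, 5] / [4]
  Insert 8 (step 6): P = [1, 2, 8] / [5, 9] / [6];  Q = [1, 3, 6] / [2, 5] / [4]
  Insert 7 (step 7): P = [1, 2, 7] / [5, 8] / [6, 9];  Q = [1, 3, 6] / [2, 5] / [4, 7]
  Insert 3 (step 8): P = [1, 2, 3] / [5, 7] / [6, 8] / [9];  Q = [1, 3, 6] / [2, 5] / [4, 7] / [8]
  Insert 4 (step 9): P = [1, 2, 3, 4] / [5, 7] / [6, 8] / [9];  Q = [1, 3, 6, 9] / [2, 5] / [4, 7] / [8]
Final shape: (4, 2, 2, 1).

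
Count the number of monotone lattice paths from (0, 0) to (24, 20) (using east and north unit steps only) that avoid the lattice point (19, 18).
Number of paths = 1389914080170

Total paths from (0, 0) to (24, 20): C(44, 24) = 1761039350070. Paths through (19, 18): (paths (0, 0) → (19, 18)) × (paths (19, 18) → (24, 20)) = C(37, 19) · C(7, 5) = 17672631900 · 21 = 371125269900. Avoidance count = 1761039350070 − 371125269900 = 1389914080170.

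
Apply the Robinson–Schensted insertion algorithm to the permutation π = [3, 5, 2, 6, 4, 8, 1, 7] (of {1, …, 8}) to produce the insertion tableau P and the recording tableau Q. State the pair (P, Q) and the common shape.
P = [1, 4, 6, 7] / [2, 5, 8] / [3];  Q = [1, 2, 4, 6] / [3, 5, 8] / [7];  common shape = (4, 3, 1)

Row-insert the values π_1, π_2, … into P one at a time, bumping the leftmost entry strictly greater than the inserted value down to the next row. The recording tableau Q records, in position (i, j), the step at which that cell was added to P.
  Insert 3 (step 1): P = [3];  Q = [1]
  Insert 5 (step 2): P = [3, 5];  Q = [1, 2]
  Insert 2 (step 3): P = [2, 5] / [3];  Q = [1, 2] / [3]
  Insert 6 (step 4): P = [2, 5, 6] / [3];  Q = [1, 2, 4] / [3]
  Insert 4 (step 5): P = [2, 4, 6] / [3, 5];  Q = [1, 2, 4] / [3, 5]
  Insert 8 (step 6): P = [2, 4, 6, 8] / [3, 5];  Q = [1, 2, 4, 6] / [3, 5]
  Insert 1 (step 7): P = [1, 4, 6, 8] / [2, 5] / [3];  Q = [1, 2, 4, 6] / [3, 5] / [7]
  Insert 7 (step 8): P = [1, 4, 6, 7] / [2, 5, 8] / [3];  Q = [1, 2, 4, 6] / [3, 5, 8] / [7]
Final shape: (4, 3, 1).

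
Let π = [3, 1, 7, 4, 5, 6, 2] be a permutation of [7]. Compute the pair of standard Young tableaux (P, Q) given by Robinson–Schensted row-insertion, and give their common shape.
P = [1, 2, 5, 6] / [3, 4] / [7];  Q = [1, 3, 5, 6] / [2, 4] / [7];  common shape = (4, 2, 1)

Row-insert the values π_1, π_2, … into P one at a time, bumping the leftmost entry strictly greater than the inserted value down to the next row. The recording tableau Q records, in position (i, j), the step at which that cell was added to P.
  Insert 3 (step 1): P = [3];  Q = [1]
  Insert 1 (step 2): P = [1] / [3];  Q = [1] / [2]
  Insert 7 (step 3): P = [1, 7] / [3];  Q = [1, 3] / [2]
  Insert 4 (step 4): P = [1, 4] / [3, 7];  Q = [1, 3] / [2, 4]
  Insert 5 (step 5): P = [1, 4, 5] / [3, 7];  Q = [1, 3, 5] / [2, 4]
  Insert 6 (step 6): P = [1, 4, 5, 6] / [3, 7];  Q = [1, 3, 5, 6] / [2, 4]
  Insert 2 (step 7): P = [1, 2, 5, 6] / [3, 4] / [7];  Q = [1, 3, 5, 6] / [2, 4] / [7]
Final shape: (4, 2, 1).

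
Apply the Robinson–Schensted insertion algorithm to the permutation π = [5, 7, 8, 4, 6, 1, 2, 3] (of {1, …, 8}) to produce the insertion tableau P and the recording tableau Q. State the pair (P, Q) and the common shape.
P = [1, 2, 3] / [4, 6, 8] / [5, 7];  Q = [1, 2, 3] / [4, 5, 8] / [6, 7];  common shape = (3, 3, 2)

Row-insert the values π_1, π_2, … into P one at a time, bumping the leftmost entry strictly greater than the inserted value down to the next row. The recording tableau Q records, in position (i, j), the step at which that cell was added to P.
  Insert 5 (step 1): P = [5];  Q = [1]
  Insert 7 (step 2): P = [5, 7];  Q = [1, 2]
  Insert 8 (step 3): P = [5, 7, 8];  Q = [1, 2, 3]
  Insert 4 (step 4): P = [4, 7, 8] / [5];  Q = [1, 2, 3] / [4]
  Insert 6 (step 5): P = [4, 6, 8] / [5, 7];  Q = [1, 2, 3] / [4, 5]
  Insert 1 (step 6): P = [1, 6, 8] / [4, 7] / [5];  Q = [1, 2, 3] / [4, 5] / [6]
  Insert 2 (step 7): P = [1, 2, 8] / [4, 6] / [5, 7];  Q = [1, 2, 3] / [4, 5] / [6, 7]
  Insert 3 (step 8): P = [1, 2, 3] / [4, 6, 8] / [5, 7];  Q = [1, 2, 3] / [4, 5, 8] / [6, 7]
Final shape: (3, 3, 2).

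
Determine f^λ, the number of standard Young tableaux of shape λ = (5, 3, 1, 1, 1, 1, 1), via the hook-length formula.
# SYT of shape (5, 3, 1, 1, 1, 1, 1) = 7371

Hook-length formula: f^λ = n! / Π hook(c), product over all cells c of the Young diagram. For λ = (5, 3, 1, 1, 1, 1, 1), n = 13 boxes. Hook lengths by row (left-to-right, top-to-bottom): [11, 5, 4, 2, 1]; [8, 2, 1]; [5]; [4]; [3]; [2]; [1]. Product of hooks = 844800. So f^λ = 13! / 844800 = 6227020800 / 844800 = 7371.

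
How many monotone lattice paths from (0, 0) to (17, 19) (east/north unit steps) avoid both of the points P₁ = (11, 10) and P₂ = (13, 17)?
Number of paths = 5226221910

Inclusion–exclusion. Total paths: C(36, 17) = 8597496600. Through P₁: C(21, 11)·C(15, 6) = 1765343580. Through P₂: C(30, 13)·C(6, 4) = 1796397750. Since P₁ is strictly southwest of P₂, a monotone path through both must visit P₁ then P₂; paths through both = C(21, 11)·C(9, 2)·C(6, 4) = 190466640. Avoid both = 8597496600 − 1765343580 − 1796397750 + 190466640 = 5226221910.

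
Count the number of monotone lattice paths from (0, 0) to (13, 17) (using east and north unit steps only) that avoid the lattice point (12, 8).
Number of paths = 118500150

Total paths from (0, 0) to (13, 17): C(30, 13) = 119759850. Paths through (12, 8): (paths (0, 0) → (12, 8)) × (paths (12, 8) → (13, 17)) = C(20, 12) · C(10, 1) = 125970 · 10 = 1259700. Avoidance count = 119759850 − 1259700 = 118500150.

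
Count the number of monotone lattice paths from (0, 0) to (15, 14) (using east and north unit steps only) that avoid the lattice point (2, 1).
Number of paths = 46356960

Total paths from (0, 0) to (15, 14): C(29, 15) = 77558760. Paths through (2, 1): (paths (0, 0) → (2, 1)) × (paths (2, 1) → (15, 14)) = C(3, 2) · C(26, 13) = 3 · 10400600 = 31201800. Avoidance count = 77558760 − 31201800 = 46356960.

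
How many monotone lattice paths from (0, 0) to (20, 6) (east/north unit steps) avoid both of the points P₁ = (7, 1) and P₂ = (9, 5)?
Number of paths = 139102

Inclusion–exclusion. Total paths: C(26, 20) = 230230. Through P₁: C(8, 7)·C(18, 13) = 68544. Through P₂: C(14, 9)·C(12, 11) = 24024. Since P₁ is strictly southwest of P₂, a monotone path through both must visit P₁ then P₂; paths through both = C(8, 7)·C(6, 2)·C(12, 11) = 1440. Avoid both = 230230 − 68544 − 24024 + 1440 = 139102.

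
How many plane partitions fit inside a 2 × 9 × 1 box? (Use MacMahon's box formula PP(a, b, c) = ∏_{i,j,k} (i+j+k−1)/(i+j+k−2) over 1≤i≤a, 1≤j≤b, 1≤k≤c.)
PP(2, 9, 1) = 55

Evaluate the triple product over i = 1..2, j = 1..9, k = 1..1. The factors are (2/1) · (3/2) · (4/3) · (5/4) · (6/5) · (7/6) · (8/7) · (9/8) · … (18 factors total). The numerators and denominators telescope so the product is an integer; carrying out the multiplication exactly gives PP(2, 9, 1) = 55.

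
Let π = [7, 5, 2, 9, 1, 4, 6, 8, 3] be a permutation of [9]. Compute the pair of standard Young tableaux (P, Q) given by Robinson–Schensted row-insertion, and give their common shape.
P = [1, 3, 6, 8] / [2, 4] / [5, 9] / [7];  Q = [1, 4, 7, 8] / [2, 6] / [3, 9] / [5];  common shape = (4, 2, 2, 1)

Row-insert the values π_1, π_2, … into P one at a time, bumping the leftmost entry strictly greater than the inserted value down to the next row. The recording tableau Q records, in position (i, j), the step at which that cell was added to P.
  Insert 7 (step 1): P = [7];  Q = [1]
  Insert 5 (step 2): P = [5] / [7];  Q = [1] / [2]
  Insert 2 (step 3): P = [2] / [5] / [7];  Q = [1] / [2] / [3]
  Insert 9 (step 4): P = [2, 9] / [5] / [7];  Q = [1, 4] / [2] / [3]
  Insert 1 (step 5): P = [1, 9] / [2] / [5] / [7];  Q = [1, 4] / [2] / [3] / [5]
  Insert 4 (step 6): P = [1, 4] / [2, 9] / [5] / [7];  Q = [1, 4] / [2, 6] / [3] / [5]
  Insert 6 (step 7): P = [1, 4, 6] / [2, 9] / [5] / [7];  Q = [1, 4, 7] / [2, 6] / [3] / [5]
  Insert 8 (step 8): P = [1, 4, 6, 8] / [2, 9] / [5] / [7];  Q = [1, 4, 7, 8] / [2, 6] / [3] / [5]
  Insert 3 (step 9): P = [1, 3, 6, 8] / [2, 4] / [5, 9] / [7];  Q = [1, 4, 7, 8] / [2, 6] / [3, 9] / [5]
Final shape: (4, 2, 2, 1).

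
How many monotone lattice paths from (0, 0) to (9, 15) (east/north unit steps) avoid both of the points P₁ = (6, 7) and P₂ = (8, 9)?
Number of paths = 926266

Inclusion–exclusion. Total paths: C(24, 9) = 1307504. Through P₁: C(13, 6)·C(11, 3) = 283140. Through P₂: C(17, 8)·C(7, 1) = 170170. Since P₁ is strictly southwest of P₂, a monotone path through both must visit P₁ then P₂; paths through both = C(13, 6)·C(4, 2)·C(7, 1) = 72072. Avoid both = 1307504 − 283140 − 170170 + 72072 = 926266.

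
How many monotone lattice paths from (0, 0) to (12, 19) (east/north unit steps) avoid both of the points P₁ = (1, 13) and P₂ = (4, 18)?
Number of paths = 140888482

Inclusion–exclusion. Total paths: C(31, 12) = 141120525. Through P₁: C(14, 1)·C(17, 11) = 173264. Through P₂: C(22, 4)·C(9, 8) = 65835. Since P₁ is strictly southwest of P₂, a monotone path through both must visit P₁ then P₂; paths through both = C(14, 1)·C(8, 3)·C(9, 8) = 7056. Avoid both = 141120525 − 173264 − 65835 + 7056 = 140888482.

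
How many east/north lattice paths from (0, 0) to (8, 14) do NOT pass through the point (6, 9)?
Number of paths = 214665

Total paths from (0, 0) to (8, 14): C(22, 8) = 319770. Paths through (6, 9): (paths (0, 0) → (6, 9)) × (paths (6, 9) → (8, 14)) = C(15, 6) · C(7, 2) = 5005 · 21 = 105105. Avoidance count = 319770 − 105105 = 214665.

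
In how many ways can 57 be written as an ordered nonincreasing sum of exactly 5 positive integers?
p(57, 5 parts) = 4319

Partitions of n into exactly k parts are in bijection with partitions of n − k into at most k parts (subtract 1 from each part). So p(57, exactly 5) = p(52, parts ≤ 5). Computing via the recurrence p(m, j) = p(m, j−1) + p(m−j, j) gives 4319.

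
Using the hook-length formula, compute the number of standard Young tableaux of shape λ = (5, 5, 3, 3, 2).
# SYT of shape (5, 5, 3, 3, 2) = 4594590

Hook-length formula: f^λ = n! / Π hook(c), product over all cells c of the Young diagram. For λ = (5, 5, 3, 3, 2), n = 18 boxes. Hook lengths by row (left-to-right, top-to-bottom): [9, 8, 6, 3, 2]; [8, 7, 5, 2, 1]; [5, 4, 2]; [4, 3, 1]; [2, 1]. Product of hooks = 1393459200. So f^λ = 18! / 1393459200 = 6402373705728000 / 1393459200 = 4594590.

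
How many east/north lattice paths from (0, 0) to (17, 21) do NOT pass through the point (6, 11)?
Number of paths = 24415930164

Total paths from (0, 0) to (17, 21): C(38, 17) = 28781143380. Paths through (6, 11): (paths (0, 0) → (6, 11)) × (paths (6, 11) → (17, 21)) = C(17, 6) · C(21, 11) = 12376 · 352716 = 4365213216. Avoidance count = 28781143380 − 4365213216 = 24415930164.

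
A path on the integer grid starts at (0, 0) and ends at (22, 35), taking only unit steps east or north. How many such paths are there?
Number of paths = 3489348548829780

A monotone lattice path from (0, 0) to (22, 35) consists of 22 east steps and 35 north steps in some order, so it is determined by which 22 of the 57 steps are east. The count is C(57, 22) = 3489348548829780.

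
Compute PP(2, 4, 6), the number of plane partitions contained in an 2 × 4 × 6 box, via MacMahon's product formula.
PP(2, 4, 6) = 13860

Evaluate the triple product over i = 1..2, j = 1..4, k = 1..6. The factors are (2/1) · (3/2) · (4/3) · (5/4) · (6/5) · (7/6) · (3/2) · (4/3) · … (48 factors total). The numerators and denominators telescope so the product is an integer; carrying out the multiplication exactly gives PP(2, 4, 6) = 13860.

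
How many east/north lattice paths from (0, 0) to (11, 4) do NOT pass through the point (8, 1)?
Number of paths = 1185

Total paths from (0, 0) to (11, 4): C(15, 11) = 1365. Paths through (8, 1): (paths (0, 0) → (8, 1)) × (paths (8, 1) → (11, 4)) = C(9, 8) · C(6, 3) = 9 · 20 = 180. Avoidance count = 1365 − 180 = 1185.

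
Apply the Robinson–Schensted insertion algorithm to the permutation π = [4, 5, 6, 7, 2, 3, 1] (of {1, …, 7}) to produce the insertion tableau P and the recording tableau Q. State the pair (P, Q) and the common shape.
P = [1, 3, 6, 7] / [2, 5] / [4];  Q = [1, 2, 3, 4] / [5, 6] / [7];  common shape = (4, 2, 1)

Row-insert the values π_1, π_2, … into P one at a time, bumping the leftmost entry strictly greater than the inserted value down to the next row. The recording tableau Q records, in position (i, j), the step at which that cell was added to P.
  Insert 4 (step 1): P = [4];  Q = [1]
  Insert 5 (step 2): P = [4, 5];  Q = [1, 2]
  Insert 6 (step 3): P = [4, 5, 6];  Q = [1, 2, 3]
  Insert 7 (step 4): P = [4, 5, 6, 7];  Q = [1, 2, 3, 4]
  Insert 2 (step 5): P = [2, 5, 6, 7] / [4];  Q = [1, 2, 3, 4] / [5]
  Insert 3 (step 6): P = [2, 3, 6, 7] / [4, 5];  Q = [1, 2, 3, 4] / [5, 6]
  Insert 1 (step 7): P = [1, 3, 6, 7] / [2, 5] / [4];  Q = [1, 2, 3, 4] / [5, 6] / [7]
Final shape: (4, 2, 1).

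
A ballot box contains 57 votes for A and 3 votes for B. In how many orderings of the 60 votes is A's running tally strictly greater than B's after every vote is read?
Strict-lead orderings = 30798

Total orderings of the 60 votes with 57 for A: C(60, 57) = 34220. By the Bertrand ballot formula (Cycle Lemma / reflection principle), the number of orderings in which A is strictly ahead of B throughout is (p − q)/(p + q) · C(p + q, p) = (57 − 3)/(57 + 3) · 34220 = 30798.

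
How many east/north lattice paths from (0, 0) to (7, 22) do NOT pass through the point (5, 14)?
Number of paths = 1037520

Total paths from (0, 0) to (7, 22): C(29, 7) = 1560780. Paths through (5, 14): (paths (0, 0) → (5, 14)) × (paths (5, 14) → (7, 22)) = C(19, 5) · C(10, 2) = 11628 · 45 = 523260. Avoidance count = 1560780 − 523260 = 1037520.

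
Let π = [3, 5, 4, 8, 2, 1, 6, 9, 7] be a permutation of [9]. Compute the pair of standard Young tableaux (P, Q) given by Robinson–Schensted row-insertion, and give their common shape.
P = [1, 4, 6, 7] / [2, 8, 9] / [3] / [5];  Q = [1, 2, 4, 8] / [3, 7, 9] / [5] / [6];  common shape = (4, 3, 1, 1)

Row-insert the values π_1, π_2, … into P one at a time, bumping the leftmost entry strictly greater than the inserted value down to the next row. The recording tableau Q records, in position (i, j), the step at which that cell was added to P.
  Insert 3 (step 1): P = [3];  Q = [1]
  Insert 5 (step 2): P = [3, 5];  Q = [1, 2]
  Insert 4 (step 3): P = [3, 4] / [5];  Q = [1, 2] / [3]
  Insert 8 (step 4): P = [3, 4, 8] / [5];  Q = [1, 2, 4] / [3]
  Insert 2 (step 5): P = [2, 4, 8] / [3] / [5];  Q = [1, 2, 4] / [3] / [5]
  Insert 1 (step 6): P = [1, 4, 8] / [2] / [3] / [5];  Q = [1, 2, 4] / [3] / [5] / [6]
  Insert 6 (step 7): P = [1, 4, 6] / [2, 8] / [3] / [5];  Q = [1, 2, 4] / [3, 7] / [5] / [6]
  Insert 9 (step 8): P = [1, 4, 6, 9] / [2, 8] / [3] / [5];  Q = [1, 2, 4, 8] / [3, 7] / [5] / [6]
  Insert 7 (step 9): P = [1, 4, 6, 7] / [2, 8, 9] / [3] / [5];  Q = [1, 2, 4, 8] / [3, 7, 9] / [5] / [6]
Final shape: (4, 3, 1, 1).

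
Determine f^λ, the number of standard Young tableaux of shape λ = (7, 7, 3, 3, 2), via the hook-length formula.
# SYT of shape (7, 7, 3, 3, 2) = 733296564

Hook-length formula: f^λ = n! / Π hook(c), product over all cells c of the Young diagram. For λ = (7, 7, 3, 3, 2), n = 22 boxes. Hook lengths by row (left-to-right, top-to-bottom): [11, 10, 8, 5, 4, 3, 2]; [10, 9, 7, 4, 3, 2, 1]; [5, 4, 2]; [4, 3, 1]; [2, 1]. Product of hooks = 1532805120000. So f^λ = 22! / 1532805120000 = 1124000727777607680000 / 1532805120000 = 733296564.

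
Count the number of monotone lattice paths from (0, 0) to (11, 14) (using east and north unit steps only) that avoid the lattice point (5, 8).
Number of paths = 3268212

Total paths from (0, 0) to (11, 14): C(25, 11) = 4457400. Paths through (5, 8): (paths (0, 0) → (5, 8)) × (paths (5, 8) → (11, 14)) = C(13, 5) · C(12, 6) = 1287 · 924 = 1189188. Avoidance count = 4457400 − 1189188 = 3268212.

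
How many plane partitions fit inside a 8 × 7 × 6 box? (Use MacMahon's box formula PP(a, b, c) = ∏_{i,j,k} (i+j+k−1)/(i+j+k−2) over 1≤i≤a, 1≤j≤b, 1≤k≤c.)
PP(8, 7, 6) = 19702998159210080

Evaluate the triple product over i = 1..8, j = 1..7, k = 1..6. The factors are (2/1) · (3/2) · (4/3) · (5/4) · (6/5) · (7/6) · (3/2) · (4/3) · … (336 factors total). The numerators and denominators telescope so the product is an integer; carrying out the multiplication exactly gives PP(8, 7, 6) = 19702998159210080.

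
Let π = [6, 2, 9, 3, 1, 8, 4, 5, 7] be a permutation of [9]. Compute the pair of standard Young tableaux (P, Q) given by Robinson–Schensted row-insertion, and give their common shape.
P = [1, 3, 4, 5, 7] / [2, 8] / [6, 9];  Q = [1, 3, 6, 8, 9] / [2, 4] / [5, 7];  common shape = (5, 2, 2)

Row-insert the values π_1, π_2, … into P one at a time, bumping the leftmost entry strictly greater than the inserted value down to the next row. The recording tableau Q records, in position (i, j), the step at which that cell was added to P.
  Insert 6 (step 1): P = [6];  Q = [1]
  Insert 2 (step 2): P = [2] / [6];  Q = [1] / [2]
  Insert 9 (step 3): P = [2, 9] / [6];  Q = [1, 3] / [2]
  Insert 3 (step 4): P = [2, 3] / [6, 9];  Q = [1, 3] / [2, 4]
  Insert 1 (step 5): P = [1, 3] / [2, 9] / [6];  Q = [1, 3] / [2, 4] / [5]
  Insert 8 (step 6): P = [1, 3, 8] / [2, 9] / [6];  Q = [1, 3, 6] / [2, 4] / [5]
  Insert 4 (step 7): P = [1, 3, 4] / [2, 8] / [6, 9];  Q = [1, 3, 6] / [2, 4] / [5, 7]
  Insert 5 (step 8): P = [1, 3, 4, 5] / [2, 8] / [6, 9];  Q = [1, 3, 6, 8] / [2, 4] / [5, 7]
  Insert 7 (step 9): P = [1, 3, 4, 5, 7] / [2, 8] / [6, 9];  Q = [1, 3, 6, 8, 9] / [2, 4] / [5, 7]
Final shape: (5, 2, 2).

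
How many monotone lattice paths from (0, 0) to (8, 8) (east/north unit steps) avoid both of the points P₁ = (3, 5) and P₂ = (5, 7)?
Number of paths = 7910

Inclusion–exclusion. Total paths: C(16, 8) = 12870. Through P₁: C(8, 3)·C(8, 5) = 3136. Through P₂: C(12, 5)·C(4, 3) = 3168. Since P₁ is strictly southwest of P₂, a monotone path through both must visit P₁ then P₂; paths through both = C(8, 3)·C(4, 2)·C(4, 3) = 1344. Avoid both = 12870 − 3136 − 3168 + 1344 = 7910.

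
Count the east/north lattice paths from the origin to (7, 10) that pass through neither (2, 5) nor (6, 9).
Number of paths = 7086

Inclusion–exclusion. Total paths: C(17, 7) = 19448. Through P₁: C(7, 2)·C(10, 5) = 5292. Through P₂: C(15, 6)·C(2, 1) = 10010. Since P₁ is strictly southwest of P₂, a monotone path through both must visit P₁ then P₂; paths through both = C(7, 2)·C(8, 4)·C(2, 1) = 2940. Avoid both = 19448 − 5292 − 10010 + 2940 = 7086.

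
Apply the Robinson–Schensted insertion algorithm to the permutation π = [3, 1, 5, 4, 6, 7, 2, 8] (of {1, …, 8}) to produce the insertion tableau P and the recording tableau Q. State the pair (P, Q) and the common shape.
P = [1, 2, 6, 7, 8] / [3, 4] / [5];  Q = [1, 3, 5, 6, 8] / [2, 4] / [7];  common shape = (5, 2, 1)

Row-insert the values π_1, π_2, … into P one at a time, bumping the leftmost entry strictly greater than the inserted value down to the next row. The recording tableau Q records, in position (i, j), the step at which that cell was added to P.
  Insert 3 (step 1): P = [3];  Q = [1]
  Insert 1 (step 2): P = [1] / [3];  Q = [1] / [2]
  Insert 5 (step 3): P = [1, 5] / [3];  Q = [1, 3] / [2]
  Insert 4 (step 4): P = [1, 4] / [3, 5];  Q = [1, 3] / [2, 4]
  Insert 6 (step 5): P = [1, 4, 6] / [3, 5];  Q = [1, 3, 5] / [2, 4]
  Insert 7 (step 6): P = [1, 4, 6, 7] / [3, 5];  Q = [1, 3, 5, 6] / [2, 4]
  Insert 2 (step 7): P = [1, 2, 6, 7] / [3, 4] / [5];  Q = [1, 3, 5, 6] / [2, 4] / [7]
  Insert 8 (step 8): P = [1, 2, 6, 7, 8] / [3, 4] / [5];  Q = [1, 3, 5, 6, 8] / [2, 4] / [7]
Final shape: (5, 2, 1).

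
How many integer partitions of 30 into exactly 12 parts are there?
p(30, 12 parts) = 366

Partitions of n into exactly k parts are in bijection with partitions of n − k into at most k parts (subtract 1 from each part). So p(30, exactly 12) = p(18, parts ≤ 12). Computing via the recurrence p(m, j) = p(m, j−1) + p(m−j, j) gives 366.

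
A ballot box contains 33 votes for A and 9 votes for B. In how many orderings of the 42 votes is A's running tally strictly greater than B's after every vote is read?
Strict-lead orderings = 254795320

Total orderings of the 42 votes with 33 for A: C(42, 33) = 445891810. By the Bertrand ballot formula (Cycle Lemma / reflection principle), the number of orderings in which A is strictly ahead of B throughout is (p − q)/(p + q) · C(p + q, p) = (33 − 9)/(33 + 9) · 445891810 = 254795320.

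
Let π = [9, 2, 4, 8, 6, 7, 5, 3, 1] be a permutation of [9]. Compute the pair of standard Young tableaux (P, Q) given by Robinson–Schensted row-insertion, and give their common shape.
P = [1, 3, 5, 7] / [2] / [4] / [6] / [8] / [9];  Q = [1, 3, 4, 6] / [2] / [5] / [7] / [8] / [9];  common shape = (4, 1, 1, 1, 1, 1)

Row-insert the values π_1, π_2, … into P one at a time, bumping the leftmost entry strictly greater than the inserted value down to the next row. The recording tableau Q records, in position (i, j), the step at which that cell was added to P.
  Insert 9 (step 1): P = [9];  Q = [1]
  Insert 2 (step 2): P = [2] / [9];  Q = [1] / [2]
  Insert 4 (step 3): P = [2, 4] / [9];  Q = [1, 3] / [2]
  Insert 8 (step 4): P = [2, 4, 8] / [9];  Q = [1, 3, 4] / [2]
  Insert 6 (step 5): P = [2, 4, 6] / [8] / [9];  Q = [1, 3, 4] / [2] / [5]
  Insert 7 (step 6): P = [2, 4, 6, 7] / [8] / [9];  Q = [1, 3, 4, 6] / [2] / [5]
  Insert 5 (step 7): P = [2, 4, 5, 7] / [6] / [8] / [9];  Q = [1, 3, 4, 6] / [2] / [5] / [7]
  Insert 3 (step 8): P = [2, 3, 5, 7] / [4] / [6] / [8] / [9];  Q = [1, 3, 4, 6] / [2] / [5] / [7] / [8]
  Insert 1 (step 9): P = [1, 3, 5, 7] / [2] / [4] / [6] / [8] / [9];  Q = [1, 3, 4, 6] / [2] / [5] / [7] / [8] / [9]
Final shape: (4, 1, 1, 1, 1, 1).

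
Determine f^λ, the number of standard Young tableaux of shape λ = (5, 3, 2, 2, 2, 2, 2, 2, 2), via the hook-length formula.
# SYT of shape (5, 3, 2, 2, 2, 2, 2, 2, 2) = 49244580

Hook-length formula: f^λ = n! / Π hook(c), product over all cells c of the Young diagram. For λ = (5, 3, 2, 2, 2, 2, 2, 2, 2), n = 22 boxes. Hook lengths by row (left-to-right, top-to-bottom): [13, 12, 4, 2, 1]; [10, 9, 1]; [8, 7]; [7, 6]; [6, 5]; [5, 4]; [4, 3]; [3, 2]; [2, 1]. Product of hooks = 22824861696000. So f^λ = 22! / 22824861696000 = 1124000727777607680000 / 22824861696000 = 49244580.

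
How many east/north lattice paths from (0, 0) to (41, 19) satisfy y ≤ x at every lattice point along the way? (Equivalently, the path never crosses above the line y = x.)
Number of paths = 1119772632212850

By the reflection principle (André's argument), the number of monotone paths to (41, 19) with n ≤ m that never go above y = x is C(60, 41) − C(60, 42) = 2044802197953900 − 925029565741050 = 1119772632212850.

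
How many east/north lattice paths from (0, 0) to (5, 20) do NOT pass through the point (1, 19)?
Number of paths = 53030

Total paths from (0, 0) to (5, 20): C(25, 5) = 53130. Paths through (1, 19): (paths (0, 0) → (1, 19)) × (paths (1, 19) → (5, 20)) = C(20, 1) · C(5, 4) = 20 · 5 = 100. Avoidance count = 53130 − 100 = 53030.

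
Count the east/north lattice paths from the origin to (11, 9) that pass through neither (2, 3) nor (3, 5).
Number of paths = 105040

Inclusion–exclusion. Total paths: C(20, 11) = 167960. Through P₁: C(5, 2)·C(15, 9) = 50050. Through P₂: C(8, 3)·C(12, 8) = 27720. Since P₁ is strictly southwest of P₂, a monotone path through both must visit P₁ then P₂; paths through both = C(5, 2)·C(3, 1)·C(12, 8) = 14850. Avoid both = 167960 − 50050 − 27720 + 14850 = 105040.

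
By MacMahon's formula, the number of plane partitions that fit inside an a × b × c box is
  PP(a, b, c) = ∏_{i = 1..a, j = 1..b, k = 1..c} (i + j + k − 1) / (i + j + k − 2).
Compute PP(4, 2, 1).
PP(4, 2, 1) = 15

Evaluate the triple product over i = 1..4, j = 1..2, k = 1..1. The factors are (2/1) · (3/2) · (3/2) · (4/3) · (4/3) · (5/4) · (5/4) · (6/5). The numerators and denominators telescope so the product is an integer; carrying out the multiplication exactly gives PP(4, 2, 1) = 15.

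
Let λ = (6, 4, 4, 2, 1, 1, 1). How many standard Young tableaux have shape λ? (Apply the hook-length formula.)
# SYT of shape (6, 4, 4, 2, 1, 1, 1) = 40738698

Hook-length formula: f^λ = n! / Π hook(c), product over all cells c of the Young diagram. For λ = (6, 4, 4, 2, 1, 1, 1), n = 19 boxes. Hook lengths by row (left-to-right, top-to-bottom): [12, 8, 6, 5, 2, 1]; [9, 5, 3, 2]; [8, 4, 2, 1]; [5, 1]; [3]; [2]; [1]. Product of hooks = 2985984000. So f^λ = 19! / 2985984000 = 121645100408832000 / 2985984000 = 40738698.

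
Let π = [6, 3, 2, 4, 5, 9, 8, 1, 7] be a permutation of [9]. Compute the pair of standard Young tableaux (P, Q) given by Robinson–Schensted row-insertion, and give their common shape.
P = [1, 4, 5, 7] / [2, 8] / [3, 9] / [6];  Q = [1, 4, 5, 6] / [2, 7] / [3, 9] / [8];  common shape = (4, 2, 2, 1)

Row-insert the values π_1, π_2, … into P one at a time, bumping the leftmost entry strictly greater than the inserted value down to the next row. The recording tableau Q records, in position (i, j), the step at which that cell was added to P.
  Insert 6 (step 1): P = [6];  Q = [1]
  Insert 3 (step 2): P = [3] / [6];  Q = [1] / [2]
  Insert 2 (step 3): P = [2] / [3] / [6];  Q = [1] / [2] / [3]
  Insert 4 (step 4): P = [2, 4] / [3] / [6];  Q = [1, 4] / [2] / [3]
  Insert 5 (step 5): P = [2, 4, 5] / [3] / [6];  Q = [1, 4, 5] / [2] / [3]
  Insert 9 (step 6): P = [2, 4, 5, 9] / [3] / [6];  Q = [1, 4, 5, 6] / [2] / [3]
  Insert 8 (step 7): P = [2, 4, 5, 8] / [3, 9] / [6];  Q = [1, 4, 5, 6] / [2, 7] / [3]
  Insert 1 (step 8): P = [1, 4, 5, 8] / [2, 9] / [3] / [6];  Q = [1, 4, 5, 6] / [2, 7] / [3] / [8]
  Insert 7 (step 9): P = [1, 4, 5, 7] / [2, 8] / [3, 9] / [6];  Q = [1, 4, 5, 6] / [2, 7] / [3, 9] / [8]
Final shape: (4, 2, 2, 1).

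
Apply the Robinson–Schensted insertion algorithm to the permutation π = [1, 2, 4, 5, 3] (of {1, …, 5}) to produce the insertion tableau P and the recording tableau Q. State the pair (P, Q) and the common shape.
P = [1, 2, 3, 5] / [4];  Q = [1, 2, 3, 4] / [5];  common shape = (4, 1)

Row-insert the values π_1, π_2, … into P one at a time, bumping the leftmost entry strictly greater than the inserted value down to the next row. The recording tableau Q records, in position (i, j), the step at which that cell was added to P.
  Insert 1 (step 1): P = [1];  Q = [1]
  Insert 2 (step 2): P = [1, 2];  Q = [1, 2]
  Insert 4 (step 3): P = [1, 2, 4];  Q = [1, 2, 3]
  Insert 5 (step 4): P = [1, 2, 4, 5];  Q = [1, 2, 3, 4]
  Insert 3 (step 5): P = [1, 2, 3, 5] / [4];  Q = [1, 2, 3, 4] / [5]
Final shape: (4, 1).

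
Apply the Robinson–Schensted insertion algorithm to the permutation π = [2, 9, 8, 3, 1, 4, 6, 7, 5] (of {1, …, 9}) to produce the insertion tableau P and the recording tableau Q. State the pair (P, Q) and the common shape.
P = [1, 3, 4, 5, 7] / [2, 6] / [8] / [9];  Q = [1, 2, 6, 7, 8] / [3, 9] / [4] / [5];  common shape = (5, 2, 1, 1)

Row-insert the values π_1, π_2, … into P one at a time, bumping the leftmost entry strictly greater than the inserted value down to the next row. The recording tableau Q records, in position (i, j), the step at which that cell was added to P.
  Insert 2 (step 1): P = [2];  Q = [1]
  Insert 9 (step 2): P = [2, 9];  Q = [1, 2]
  Insert 8 (step 3): P = [2, 8] / [9];  Q = [1, 2] / [3]
  Insert 3 (step 4): P = [2, 3] / [8] / [9];  Q = [1, 2] / [3] / [4]
  Insert 1 (step 5): P = [1, 3] / [2] / [8] / [9];  Q = [1, 2] / [3] / [4] / [5]
  Insert 4 (step 6): P = [1, 3, 4] / [2] / [8] / [9];  Q = [1, 2, 6] / [3] / [4] / [5]
  Insert 6 (step 7): P = [1, 3, 4, 6] / [2] / [8] / [9];  Q = [1, 2, 6, 7] / [3] / [4] / [5]
  Insert 7 (step 8): P = [1, 3, 4, 6, 7] / [2] / [8] / [9];  Q = [1, 2, 6, 7, 8] / [3] / [4] / [5]
  Insert 5 (step 9): P = [1, 3, 4, 5, 7] / [2, 6] / [8] / [9];  Q = [1, 2, 6, 7, 8] / [3, 9] / [4] / [5]
Final shape: (5, 2, 1, 1).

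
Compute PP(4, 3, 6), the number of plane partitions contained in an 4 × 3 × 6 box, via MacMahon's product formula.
PP(4, 3, 6) = 457380

Evaluate the triple product over i = 1..4, j = 1..3, k = 1..6. The factors are (2/1) · (3/2) · (4/3) · (5/4) · (6/5) · (7/6) · (3/2) · (4/3) · … (72 factors total). The numerators and denominators telescope so the product is an integer; carrying out the multiplication exactly gives PP(4, 3, 6) = 457380.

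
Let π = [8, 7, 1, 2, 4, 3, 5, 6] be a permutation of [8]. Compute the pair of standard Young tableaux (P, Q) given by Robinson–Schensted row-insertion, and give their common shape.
P = [1, 2, 3, 5, 6] / [4] / [7] / [8];  Q = [1, 4, 5, 7, 8] / [2] / [3] / [6];  common shape = (5, 1, 1, 1)

Row-insert the values π_1, π_2, … into P one at a time, bumping the leftmost entry strictly greater than the inserted value down to the next row. The recording tableau Q records, in position (i, j), the step at which that cell was added to P.
  Insert 8 (step 1): P = [8];  Q = [1]
  Insert 7 (step 2): P = [7] / [8];  Q = [1] / [2]
  Insert 1 (step 3): P = [1] / [7] / [8];  Q = [1] / [2] / [3]
  Insert 2 (step 4): P = [1, 2] / [7] / [8];  Q = [1, 4] / [2] / [3]
  Insert 4 (step 5): P = [1, 2, 4] / [7] / [8];  Q = [1, 4, 5] / [2] / [3]
  Insert 3 (step 6): P = [1, 2, 3] / [4] / [7] / [8];  Q = [1, 4, 5] / [2] / [3] / [6]
  Insert 5 (step 7): P = [1, 2, 3, 5] / [4] / [7] / [8];  Q = [1, 4, 5, 7] / [2] / [3] / [6]
  Insert 6 (step 8): P = [1, 2, 3, 5, 6] / [4] / [7] / [8];  Q = [1, 4, 5, 7, 8] / [2] / [3] / [6]
Final shape: (5, 1, 1, 1).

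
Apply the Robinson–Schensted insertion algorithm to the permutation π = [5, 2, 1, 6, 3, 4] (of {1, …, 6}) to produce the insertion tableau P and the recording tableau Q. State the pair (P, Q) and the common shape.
P = [1, 3, 4] / [2, 6] / [5];  Q = [1, 4, 6] / [2, 5] / [3];  common shape = (3, 2, 1)

Row-insert the values π_1, π_2, … into P one at a time, bumping the leftmost entry strictly greater than the inserted value down to the next row. The recording tableau Q records, in position (i, j), the step at which that cell was added to P.
  Insert 5 (step 1): P = [5];  Q = [1]
  Insert 2 (step 2): P = [2] / [5];  Q = [1] / [2]
  Insert 1 (step 3): P = [1] / [2] / [5];  Q = [1] / [2] / [3]
  Insert 6 (step 4): P = [1, 6] / [2] / [5];  Q = [1, 4] / [2] / [3]
  Insert 3 (step 5): P = [1, 3] / [2, 6] / [5];  Q = [1, 4] / [2, 5] / [3]
  Insert 4 (step 6): P = [1, 3, 4] / [2, 6] / [5];  Q = [1, 4, 6] / [2, 5] / [3]
Final shape: (3, 2, 1).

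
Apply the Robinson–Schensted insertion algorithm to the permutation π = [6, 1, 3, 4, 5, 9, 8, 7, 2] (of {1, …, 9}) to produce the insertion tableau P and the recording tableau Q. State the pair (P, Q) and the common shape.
P = [1, 2, 4, 5, 7] / [3, 8] / [6] / [9];  Q = [1, 3, 4, 5, 6] / [2, 7] / [8] / [9];  common shape = (5, 2, 1, 1)

Row-insert the values π_1, π_2, … into P one at a time, bumping the leftmost entry strictly greater than the inserted value down to the next row. The recording tableau Q records, in position (i, j), the step at which that cell was added to P.
  Insert 6 (step 1): P = [6];  Q = [1]
  Insert 1 (step 2): P = [1] / [6];  Q = [1] / [2]
  Insert 3 (step 3): P = [1, 3] / [6];  Q = [1, 3] / [2]
  Insert 4 (step 4): P = [1, 3, 4] / [6];  Q = [1, 3, 4] / [2]
  Insert 5 (step 5): P = [1, 3, 4, 5] / [6];  Q = [1, 3, 4, 5] / [2]
  Insert 9 (step 6): P = [1, 3, 4, 5, 9] / [6];  Q = [1, 3, 4, 5, 6] / [2]
  Insert 8 (step 7): P = [1, 3, 4, 5, 8] / [6, 9];  Q = [1, 3, 4, 5, 6] / [2, 7]
  Insert 7 (step 8): P = [1, 3, 4, 5, 7] / [6, 8] / [9];  Q = [1, 3, 4, 5, 6] / [2, 7] / [8]
  Insert 2 (step 9): P = [1, 2, 4, 5, 7] / [3, 8] / [6] / [9];  Q = [1, 3, 4, 5, 6] / [2, 7] / [8] / [9]
Final shape: (5, 2, 1, 1).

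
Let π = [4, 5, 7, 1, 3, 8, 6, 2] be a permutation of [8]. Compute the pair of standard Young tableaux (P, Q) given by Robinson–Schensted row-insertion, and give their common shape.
P = [1, 2, 6, 8] / [3, 5, 7] / [4];  Q = [1, 2, 3, 6] / [4, 5, 7] / [8];  common shape = (4, 3, 1)

Row-insert the values π_1, π_2, … into P one at a time, bumping the leftmost entry strictly greater than the inserted value down to the next row. The recording tableau Q records, in position (i, j), the step at which that cell was added to P.
  Insert 4 (step 1): P = [4];  Q = [1]
  Insert 5 (step 2): P = [4, 5];  Q = [1, 2]
  Insert 7 (step 3): P = [4, 5, 7];  Q = [1, 2, 3]
  Insert 1 (step 4): P = [1, 5, 7] / [4];  Q = [1, 2, 3] / [4]
  Insert 3 (step 5): P = [1, 3, 7] / [4, 5];  Q = [1, 2, 3] / [4, 5]
  Insert 8 (step 6): P = [1, 3, 7, 8] / [4, 5];  Q = [1, 2, 3, 6] / [4, 5]
  Insert 6 (step 7): P = [1, 3, 6, 8] / [4, 5, 7];  Q = [1, 2, 3, 6] / [4, 5, 7]
  Insert 2 (step 8): P = [1, 2, 6, 8] / [3, 5, 7] / [4];  Q = [1, 2, 3, 6] / [4, 5, 7] / [8]
Final shape: (4, 3, 1).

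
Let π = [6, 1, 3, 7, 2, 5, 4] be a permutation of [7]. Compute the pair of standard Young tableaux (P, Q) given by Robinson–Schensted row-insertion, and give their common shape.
P = [1, 2, 4] / [3, 5] / [6, 7];  Q = [1, 3, 4] / [2, 6] / [5, 7];  common shape = (3, 2, 2)

Row-insert the values π_1, π_2, … into P one at a time, bumping the leftmost entry strictly greater than the inserted value down to the next row. The recording tableau Q records, in position (i, j), the step at which that cell was added to P.
  Insert 6 (step 1): P = [6];  Q = [1]
  Insert 1 (step 2): P = [1] / [6];  Q = [1] / [2]
  Insert 3 (step 3): P = [1, 3] / [6];  Q = [1, 3] / [2]
  Insert 7 (step 4): P = [1, 3, 7] / [6];  Q = [1, 3, 4] / [2]
  Insert 2 (step 5): P = [1, 2, 7] / [3] / [6];  Q = [1, 3, 4] / [2] / [5]
  Insert 5 (step 6): P = [1, 2, 5] / [3, 7] / [6];  Q = [1, 3, 4] / [2, 6] / [5]
  Insert 4 (step 7): P = [1, 2, 4] / [3, 5] / [6, 7];  Q = [1, 3, 4] / [2, 6] / [5, 7]
Final shape: (3, 2, 2).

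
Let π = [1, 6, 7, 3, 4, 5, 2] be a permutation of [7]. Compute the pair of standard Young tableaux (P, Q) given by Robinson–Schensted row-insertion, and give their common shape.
P = [1, 2, 4, 5] / [3, 7] / [6];  Q = [1, 2, 3, 6] / [4, 5] / [7];  common shape = (4, 2, 1)

Row-insert the values π_1, π_2, … into P one at a time, bumping the leftmost entry strictly greater than the inserted value down to the next row. The recording tableau Q records, in position (i, j), the step at which that cell was added to P.
  Insert 1 (step 1): P = [1];  Q = [1]
  Insert 6 (step 2): P = [1, 6];  Q = [1, 2]
  Insert 7 (step 3): P = [1, 6, 7];  Q = [1, 2, 3]
  Insert 3 (step 4): P = [1, 3, 7] / [6];  Q = [1, 2, 3] / [4]
  Insert 4 (step 5): P = [1, 3, 4] / [6, 7];  Q = [1, 2, 3] / [4, 5]
  Insert 5 (step 6): P = [1, 3, 4, 5] / [6, 7];  Q = [1, 2, 3, 6] / [4, 5]
  Insert 2 (step 7): P = [1, 2, 4, 5] / [3, 7] / [6];  Q = [1, 2, 3, 6] / [4, 5] / [7]
Final shape: (4, 2, 1).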